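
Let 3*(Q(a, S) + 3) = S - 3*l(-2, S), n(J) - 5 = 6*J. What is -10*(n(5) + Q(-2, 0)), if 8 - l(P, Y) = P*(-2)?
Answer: -280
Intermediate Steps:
l(P, Y) = 8 + 2*P (l(P, Y) = 8 - P*(-2) = 8 - (-2)*P = 8 + 2*P)
n(J) = 5 + 6*J
Q(a, S) = -7 + S/3 (Q(a, S) = -3 + (S - 3*(8 + 2*(-2)))/3 = -3 + (S - 3*(8 - 4))/3 = -3 + (S - 3*4)/3 = -3 + (S - 12)/3 = -3 + (-12 + S)/3 = -3 + (-4 + S/3) = -7 + S/3)
-10*(n(5) + Q(-2, 0)) = -10*((5 + 6*5) + (-7 + (1/3)*0)) = -10*((5 + 30) + (-7 + 0)) = -10*(35 - 7) = -10*28 = -280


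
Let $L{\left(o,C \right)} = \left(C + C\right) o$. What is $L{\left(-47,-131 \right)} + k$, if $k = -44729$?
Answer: $-32415$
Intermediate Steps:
$L{\left(o,C \right)} = 2 C o$
$L{\left(-47,-131 \right)} + k = 2 \left(-131\right) \left(-47\right) - 44729 = 12314 - 44729 = -32415$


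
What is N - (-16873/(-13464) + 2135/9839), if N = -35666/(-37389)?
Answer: -77487593779/150091111368 ≈ -0.51627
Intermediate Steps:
N = 35666/37389 (N = -35666*(-1/37389) = 35666/37389 ≈ 0.95392)
N - (-16873/(-13464) + 2135/9839) = 35666/37389 - (-16873/(-13464) + 2135/9839) = 35666/37389 - (-16873*(-1/13464) + 2135*(1/9839)) = 35666/37389 - (16873/13464 + 2135/9839) = 35666/37389 - 1*194759087/132472296 = 35666/37389 - 194759087/132472296 = -77487593779/150091111368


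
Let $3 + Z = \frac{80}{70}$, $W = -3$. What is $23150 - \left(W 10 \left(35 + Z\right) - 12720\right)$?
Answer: $\frac{258050}{7} \approx 36864.0$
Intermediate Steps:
$Z = - \frac{13}{7}$ ($Z = -3 + \frac{80}{70} = -3 + 80 \cdot \frac{1}{70} = -3 + \frac{8}{7} = - \frac{13}{7} \approx -1.8571$)
$23150 - \left(W 10 \left(35 + Z\right) - 12720\right) = 23150 - \left(\left(-3\right) 10 \left(35 - \frac{13}{7}\right) - 12720\right) = 23150 - \left(\left(-30\right) \frac{232}{7} - 12720\right) = 23150 - \left(- \frac{6960}{7} - 12720\right) = 23150 - - \frac{96000}{7} = 23150 + \frac{96000}{7} = \frac{258050}{7}$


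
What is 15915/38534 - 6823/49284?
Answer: 260718689/949554828 ≈ 0.27457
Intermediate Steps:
15915/38534 - 6823/49284 = 260718689/949554828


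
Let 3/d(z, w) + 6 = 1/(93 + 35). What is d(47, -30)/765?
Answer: -128/195585 ≈ -0.00065445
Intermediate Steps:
d(z, w) = -384/767 (d(z, w) = 3/(-6 + 1/(93 + 35)) = 3/(-6 + 1/128) = 3/(-767/128) = 3*(-128/767) = -384/767)
d(47, -30)/765 = -384/767/765 = -384/767*1/765 = -128/195585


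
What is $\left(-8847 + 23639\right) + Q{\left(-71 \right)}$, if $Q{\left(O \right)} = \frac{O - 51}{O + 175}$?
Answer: $\frac{769123}{52} \approx 14791.0$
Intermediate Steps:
$Q{\left(O \right)} = \frac{-51 + O}{175 + O}$
$\left(-8847 + 23639\right) + Q{\left(-71 \right)} = \left(-8847 + 23639\right) + \frac{-51 - 71}{175 - 71} = 14792 + \frac{1}{104} \left(-122\right) = 14792 - \frac{61}{52} = \frac{769123}{52}$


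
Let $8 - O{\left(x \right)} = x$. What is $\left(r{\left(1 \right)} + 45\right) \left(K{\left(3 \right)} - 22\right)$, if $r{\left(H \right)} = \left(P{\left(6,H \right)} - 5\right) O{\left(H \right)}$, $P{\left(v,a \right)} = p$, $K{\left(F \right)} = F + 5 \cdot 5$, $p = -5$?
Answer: $-150$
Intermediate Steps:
$O{\left(x \right)} = 8 - x$
$K{\left(F \right)} = 25 + F$ ($K{\left(F \right)} = F + 25 = 25 + F$)
$P{\left(v,a \right)} = -5$
$r{\left(H \right)} = -80 + 10 H$ ($r{\left(H \right)} = \left(-5 - 5\right) \left(8 - H\right) = - 10 \left(8 - H\right) = -80 + 10 H$)
$\left(r{\left(1 \right)} + 45\right) \left(K{\left(3 \right)} - 22\right) = \left(\left(-80 + 10 \cdot 1\right) + 45\right) \left(\left(25 + 3\right) - 22\right) = \left(\left(-80 + 10\right) + 45\right) \left(28 - 22\right) = \left(-70 + 45\right) 6 = \left(-25\right) 6 = -150$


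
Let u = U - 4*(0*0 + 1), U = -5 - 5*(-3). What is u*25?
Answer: 150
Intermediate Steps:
U = 10 (U = -5 + 15 = 10)
u = 6 (u = 10 - 4*(0*0 + 1) = 10 - 4*(0 + 1) = 10 - 4*1 = 10 - 4 = 6)
u*25 = 6*25 = 150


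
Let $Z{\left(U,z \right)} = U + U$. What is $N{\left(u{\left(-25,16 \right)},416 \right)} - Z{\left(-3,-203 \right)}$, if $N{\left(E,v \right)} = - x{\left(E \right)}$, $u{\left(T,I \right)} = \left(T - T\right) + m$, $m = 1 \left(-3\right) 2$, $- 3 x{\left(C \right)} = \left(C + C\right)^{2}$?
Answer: $54$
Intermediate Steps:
$Z{\left(U,z \right)} = 2 U$
$x{\left(C \right)} = - \frac{4 C^{2}}{3}$ ($x{\left(C \right)} = - \frac{\left(C + C\right)^{2}}{3} = - \frac{\left(2 C\right)^{2}}{3} = - \frac{4 C^{2}}{3}$)
$m = -6$ ($m = \left(-3\right) 2 = -6$)
$u{\left(T,I \right)} = -6$ ($u{\left(T,I \right)} = \left(T - T\right) - 6 = 0 - 6 = -6$)
$N{\left(E,v \right)} = \frac{4 E^{2}}{3}$ ($N{\left(E,v \right)} = - \frac{\left(-4\right) E^{2}}{3} = \frac{4 E^{2}}{3}$)
$N{\left(u{\left(-25,16 \right)},416 \right)} - Z{\left(-3,-203 \right)} = \frac{4 \left(-6\right)^{2}}{3} - 2 \left(-3\right) = \frac{4}{3} \cdot 36 - -6 = 48 + 6 = 54$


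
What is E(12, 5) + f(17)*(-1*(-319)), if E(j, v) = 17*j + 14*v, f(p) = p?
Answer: 5697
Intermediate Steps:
E(j, v) = 14*v + 17*j
E(12, 5) + f(17)*(-1*(-319)) = (14*5 + 17*12) + 17*(-1*(-319)) = (70 + 204) + 17*319 = 274 + 5423 = 5697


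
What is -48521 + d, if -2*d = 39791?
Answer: -136833/2 ≈ -68417.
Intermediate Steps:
d = -39791/2 (d = -½*39791 = -39791/2 ≈ -19896.)
-48521 + d = -48521 - 39791/2 = -136833/2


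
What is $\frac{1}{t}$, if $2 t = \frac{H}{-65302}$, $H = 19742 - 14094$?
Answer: $- \frac{32651}{1412} \approx -23.124$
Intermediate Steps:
$H = 5648$ ($H = 19742 - 14094 = 5648$)
$t = - \frac{1412}{32651}$ ($t = \frac{5648 \frac{1}{-65302}}{2} = \frac{5648 \left(- \frac{1}{65302}\right)}{2} = \frac{1}{2} \left(- \frac{2824}{32651}\right) = - \frac{1412}{32651} \approx -0.043245$)
$\frac{1}{t} = \frac{1}{- \frac{1412}{32651}} = - \frac{32651}{1412}$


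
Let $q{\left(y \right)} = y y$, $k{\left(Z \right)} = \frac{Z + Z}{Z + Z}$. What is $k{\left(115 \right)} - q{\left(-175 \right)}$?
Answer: $-30624$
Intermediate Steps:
$k{\left(Z \right)} = 1$ ($k{\left(Z \right)} = \frac{2 Z}{2 Z} = 2 Z \frac{1}{2 Z} = 1$)
$q{\left(y \right)} = y^{2}$
$k{\left(115 \right)} - q{\left(-175 \right)} = 1 - \left(-175\right)^{2} = 1 - 30625 = -30624$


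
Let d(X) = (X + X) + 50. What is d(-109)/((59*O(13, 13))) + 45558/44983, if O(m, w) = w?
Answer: 27385842/34501961 ≈ 0.79375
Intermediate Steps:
d(X) = 50 + 2*X (d(X) = 2*X + 50 = 50 + 2*X)
d(-109)/((59*O(13, 13))) + 45558/44983 = (50 + 2*(-109))/((59*13)) + 45558/44983 = (50 - 218)/767 + 45558*(1/44983) = -168*1/767 + 45558/44983 = -168/767 + 45558/44983 = 27385842/34501961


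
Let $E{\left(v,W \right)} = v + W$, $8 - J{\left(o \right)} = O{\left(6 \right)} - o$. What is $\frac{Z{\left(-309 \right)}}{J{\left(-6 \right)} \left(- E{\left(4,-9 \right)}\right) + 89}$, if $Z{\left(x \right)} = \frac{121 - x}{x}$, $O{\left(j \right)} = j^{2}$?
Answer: $\frac{430}{25029} \approx 0.01718$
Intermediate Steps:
$Z{\left(x \right)} = \frac{121 - x}{x}$
$J{\left(o \right)} = -28 + o$ ($J{\left(o \right)} = 8 - \left(6^{2} - o\right) = 8 - \left(36 - o\right) = 8 + \left(-36 + o\right) = -28 + o$)
$E{\left(v,W \right)} = W + v$
$\frac{Z{\left(-309 \right)}}{J{\left(-6 \right)} \left(- E{\left(4,-9 \right)}\right) + 89} = \frac{\frac{1}{-309} \left(121 - -309\right)}{\left(-28 - 6\right) \left(- (-9 + 4)\right) + 89} = \frac{\left(- \frac{1}{309}\right) \left(121 + 309\right)}{- 34 \left(\left(-1\right) \left(-5\right)\right) + 89} = \frac{\left(- \frac{1}{309}\right) 430}{\left(-34\right) 5 + 89} = - \frac{430}{309 \left(-170 + 89\right)} = - \frac{430}{309 \left(-81\right)} = \left(- \frac{430}{309}\right) \left(- \frac{1}{81}\right) = \frac{430}{25029}$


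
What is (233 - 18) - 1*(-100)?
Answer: 315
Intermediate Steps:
(233 - 18) - 1*(-100) = 215 + 100 = 315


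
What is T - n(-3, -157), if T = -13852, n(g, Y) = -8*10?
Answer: -13772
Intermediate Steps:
n(g, Y) = -80
T - n(-3, -157) = -13852 - 1*(-80) = -13852 + 80 = -13772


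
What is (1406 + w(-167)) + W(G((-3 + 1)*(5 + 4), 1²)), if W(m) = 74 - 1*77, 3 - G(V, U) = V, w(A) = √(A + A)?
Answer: 1403 + I*√334 ≈ 1403.0 + 18.276*I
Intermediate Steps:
w(A) = √2*√A (w(A) = √(2*A) = √2*√A)
G(V, U) = 3 - V
W(m) = -3 (W(m) = 74 - 77 = -3)
(1406 + w(-167)) + W(G((-3 + 1)*(5 + 4), 1²)) = (1406 + √2*√(-167)) - 3 = (1406 + √2*(I*√167)) - 3 = (1406 + I*√334) - 3 = 1403 + I*√334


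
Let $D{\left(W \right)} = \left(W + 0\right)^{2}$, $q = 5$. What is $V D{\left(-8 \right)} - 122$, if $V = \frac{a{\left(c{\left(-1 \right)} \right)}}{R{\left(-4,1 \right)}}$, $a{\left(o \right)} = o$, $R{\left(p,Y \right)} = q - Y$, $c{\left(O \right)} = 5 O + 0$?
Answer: $-202$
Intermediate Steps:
$c{\left(O \right)} = 5 O$
$R{\left(p,Y \right)} = 5 - Y$
$D{\left(W \right)} = W^{2}$
$V = - \frac{5}{4}$ ($V = \frac{5 \left(-1\right)}{5 - 1} = - \frac{5}{5 - 1} = - \frac{5}{4} \approx -1.25$)
$V D{\left(-8 \right)} - 122 = - \frac{5 \left(-8\right)^{2}}{4} - 122 = \left(- \frac{5}{4}\right) 64 - 122 = -80 - 122 = -202$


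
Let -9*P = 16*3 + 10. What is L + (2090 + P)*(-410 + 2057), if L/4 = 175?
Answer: 3432316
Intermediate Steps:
L = 700 (L = 4*175 = 700)
P = -58/9 (P = -(16*3 + 10)/9 = -(48 + 10)/9 = -⅑*58 = -58/9 ≈ -6.4444)
L + (2090 + P)*(-410 + 2057) = 700 + (2090 - 58/9)*(-410 + 2057) = 700 + (18752/9)*1647 = 700 + 3431616 = 3432316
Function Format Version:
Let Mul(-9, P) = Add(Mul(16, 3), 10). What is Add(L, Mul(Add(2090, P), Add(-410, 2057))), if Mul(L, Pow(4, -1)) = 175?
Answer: 3432316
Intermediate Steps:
L = 700 (L = Mul(4, 175) = 700)
P = Rational(-58, 9) (P = Mul(Rational(-1, 9), Add(Mul(16, 3), 10)) = Mul(Rational(-1, 9), Add(48, 10)) = Mul(Rational(-1, 9), 58) = Rational(-58, 9) ≈ -6.4444)
Add(L, Mul(Add(2090, P), Add(-410, 2057))) = Add(700, Mul(Add(2090, Rational(-58, 9)), Add(-410, 2057))) = Add(700, Mul(Rational(18752, 9), 1647)) = Add(700, 3431616) = 3432316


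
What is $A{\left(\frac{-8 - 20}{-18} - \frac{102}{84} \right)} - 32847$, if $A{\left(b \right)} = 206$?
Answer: $-32641$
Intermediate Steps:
$A{\left(\frac{-8 - 20}{-18} - \frac{102}{84} \right)} - 32847 = 206 - 32847 = -32641$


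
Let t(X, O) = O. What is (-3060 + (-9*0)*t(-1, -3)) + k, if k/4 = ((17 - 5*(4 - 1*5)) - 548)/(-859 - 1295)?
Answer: -3294568/1077 ≈ -3059.0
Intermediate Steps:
k = 1052/1077 (k = 4*(((17 - 5*(4 - 1*5)) - 548)/(-859 - 1295)) = 4*(((17 - 5*(4 - 5)) - 548)/(-2154)) = 4*(((17 - 5*(-1)) - 548)*(-1/2154)) = 4*(((17 + 5) - 548)*(-1/2154)) = 4*((22 - 548)*(-1/2154)) = 4*(-526*(-1/2154)) = 4*(263/1077) = 1052/1077 ≈ 0.97679)
(-3060 + (-9*0)*t(-1, -3)) + k = (-3060 - 9*0*(-3)) + 1052/1077 = (-3060 + 0*(-3)) + 1052/1077 = (-3060 + 0) + 1052/1077 = -3060 + 1052/1077 = -3294568/1077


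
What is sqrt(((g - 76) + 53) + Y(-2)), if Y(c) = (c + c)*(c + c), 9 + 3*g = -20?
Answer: 5*I*sqrt(6)/3 ≈ 4.0825*I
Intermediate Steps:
g = -29/3 (g = -3 + (1/3)*(-20) = -3 - 20/3 = -29/3 ≈ -9.6667)
Y(c) = 4*c**2 (Y(c) = (2*c)*(2*c) = 4*c**2)
sqrt(((g - 76) + 53) + Y(-2)) = sqrt(((-29/3 - 76) + 53) + 4*(-2)**2) = sqrt((-257/3 + 53) + 4*4) = sqrt(-98/3 + 16) = sqrt(-50/3) = 5*I*sqrt(6)/3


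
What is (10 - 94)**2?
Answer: 7056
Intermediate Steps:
(10 - 94)**2 = (-84)**2 = 7056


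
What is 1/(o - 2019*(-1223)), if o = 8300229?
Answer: 1/10769466 ≈ 9.2855e-8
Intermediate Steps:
1/(o - 2019*(-1223)) = 1/(8300229 - 2019*(-1223)) = 1/(8300229 + 2469237) = 1/10769466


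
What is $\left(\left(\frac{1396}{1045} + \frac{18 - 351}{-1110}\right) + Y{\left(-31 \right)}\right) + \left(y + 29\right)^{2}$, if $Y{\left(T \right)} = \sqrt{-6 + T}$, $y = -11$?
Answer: $\frac{680579}{2090} + i \sqrt{37} \approx 325.64 + 6.0828 i$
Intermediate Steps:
$\left(\left(\frac{1396}{1045} + \frac{18 - 351}{-1110}\right) + Y{\left(-31 \right)}\right) + \left(y + 29\right)^{2} = \left(\left(\frac{1396}{1045} + \frac{18 - 351}{-1110}\right) + \sqrt{-6 - 31}\right) + \left(-11 + 29\right)^{2} = \left(\left(1396 \cdot \frac{1}{1045} - - \frac{3}{10}\right) + \sqrt{-37}\right) + 18^{2} = \left(\left(\frac{1396}{1045} + \frac{3}{10}\right) + i \sqrt{37}\right) + 324 = \left(\frac{3419}{2090} + i \sqrt{37}\right) + 324 = \frac{680579}{2090} + i \sqrt{37}$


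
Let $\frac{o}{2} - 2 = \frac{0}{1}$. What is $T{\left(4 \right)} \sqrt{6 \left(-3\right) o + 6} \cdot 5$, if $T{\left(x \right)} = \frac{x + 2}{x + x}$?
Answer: $\frac{15 i \sqrt{66}}{4} \approx 30.465 i$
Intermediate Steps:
$T{\left(x \right)} = \frac{2 + x}{2 x}$
$o = 4$ ($o = 4 + 2 \cdot \frac{0}{1} = 4 + 2 \cdot 0 \cdot 1 = 4 + 2 \cdot 0 = 4 + 0 = 4$)
$T{\left(4 \right)} \sqrt{6 \left(-3\right) o + 6} \cdot 5 = \frac{2 + 4}{2 \cdot 4} \sqrt{6 \left(-3\right) 4 + 6} \cdot 5 = \frac{1}{2} \cdot \frac{1}{4} \cdot 6 \sqrt{\left(-18\right) 4 + 6} \cdot 5 = \frac{3 \sqrt{-72 + 6}}{4} \cdot 5 = \frac{3 \sqrt{-66}}{4} \cdot 5 = \frac{3 i \sqrt{66}}{4} \cdot 5 = \frac{15 i \sqrt{66}}{4}$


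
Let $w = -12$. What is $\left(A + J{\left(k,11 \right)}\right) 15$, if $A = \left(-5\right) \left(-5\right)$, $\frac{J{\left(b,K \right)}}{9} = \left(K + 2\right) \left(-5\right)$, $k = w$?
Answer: $-8400$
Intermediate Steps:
$k = -12$
$J{\left(b,K \right)} = -90 - 45 K$ ($J{\left(b,K \right)} = 9 \left(K + 2\right) \left(-5\right) = 9 \left(2 + K\right) \left(-5\right) = 9 \left(-10 - 5 K\right) = -90 - 45 K$)
$A = 25$
$\left(A + J{\left(k,11 \right)}\right) 15 = \left(25 - 585\right) 15 = \left(-560\right) 15 = -8400$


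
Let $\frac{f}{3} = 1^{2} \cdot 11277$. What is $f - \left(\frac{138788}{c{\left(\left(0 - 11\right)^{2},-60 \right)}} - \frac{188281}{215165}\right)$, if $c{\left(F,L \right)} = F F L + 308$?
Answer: $\frac{94007067855709}{2778640810} \approx 33832.0$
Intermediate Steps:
$c{\left(F,L \right)} = 308 + L F^{2}$ ($c{\left(F,L \right)} = F^{2} L + 308 = L F^{2} + 308 = 308 + L F^{2}$)
$f = 33831$ ($f = 3 \cdot 1^{2} \cdot 11277 = 3 \cdot 1 \cdot 11277 = 3 \cdot 11277 = 33831$)
$f - \left(\frac{138788}{c{\left(\left(0 - 11\right)^{2},-60 \right)}} - \frac{188281}{215165}\right) = 33831 - \left(\frac{138788}{308 - 60 \left(\left(0 - 11\right)^{2}\right)^{2}} - \frac{188281}{215165}\right) = 33831 - \left(\frac{138788}{308 - 60 \left(\left(-11\right)^{2}\right)^{2}} - \frac{188281}{215165}\right) = 33831 - \left(\frac{138788}{308 - 60 \cdot 121^{2}} - \frac{188281}{215165}\right) = 33831 - \left(\frac{138788}{308 - 878460} - \frac{188281}{215165}\right) = 33831 - \left(\frac{138788}{-878152} - \frac{188281}{215165}\right) = 33831 - \left(138788 \left(- \frac{1}{878152}\right) - \frac{188281}{215165}\right) = 33831 - \left(- \frac{2041}{12914} - \frac{188281}{215165}\right) = 33831 - - \frac{2870612599}{2778640810} = 33831 + \frac{2870612599}{2778640810} = \frac{94007067855709}{2778640810}$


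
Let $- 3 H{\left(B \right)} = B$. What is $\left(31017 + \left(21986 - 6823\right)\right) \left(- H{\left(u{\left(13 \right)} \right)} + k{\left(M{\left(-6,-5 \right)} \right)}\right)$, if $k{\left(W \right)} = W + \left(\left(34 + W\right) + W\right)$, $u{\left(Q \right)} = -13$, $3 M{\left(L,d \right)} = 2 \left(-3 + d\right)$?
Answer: $\frac{1893380}{3} \approx 6.3113 \cdot 10^{5}$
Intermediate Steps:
$M{\left(L,d \right)} = -2 + \frac{2 d}{3}$ ($M{\left(L,d \right)} = \frac{2 \left(-3 + d\right)}{3} = \frac{-6 + 2 d}{3} = -2 + \frac{2 d}{3}$)
$k{\left(W \right)} = 34 + 3 W$ ($k{\left(W \right)} = W + \left(34 + 2 W\right) = 34 + 3 W$)
$H{\left(B \right)} = - \frac{B}{3}$
$\left(31017 + \left(21986 - 6823\right)\right) \left(- H{\left(u{\left(13 \right)} \right)} + k{\left(M{\left(-6,-5 \right)} \right)}\right) = \left(31017 + \left(21986 - 6823\right)\right) \left(- \frac{\left(-1\right) \left(-13\right)}{3} + \left(34 + 3 \left(-2 + \frac{2}{3} \left(-5\right)\right)\right)\right) = \left(31017 + 15163\right) \left(\left(-1\right) \frac{13}{3} + \left(34 + 3 \left(-2 - \frac{10}{3}\right)\right)\right) = 46180 \left(- \frac{13}{3} + \left(34 + 3 \left(- \frac{16}{3}\right)\right)\right) = 46180 \left(- \frac{13}{3} + \left(34 - 16\right)\right) = 46180 \left(- \frac{13}{3} + 18\right) = 46180 \cdot \frac{41}{3} = \frac{1893380}{3}$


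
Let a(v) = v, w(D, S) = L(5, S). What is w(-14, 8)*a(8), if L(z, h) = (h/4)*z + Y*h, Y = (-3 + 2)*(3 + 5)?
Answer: -432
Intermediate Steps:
Y = -8 (Y = -1*8 = -8)
L(z, h) = -8*h + h*z/4 (L(z, h) = (h/4)*z - 8*h = h*z/4 - 8*h = -8*h + h*z/4)
w(D, S) = -27*S/4 (w(D, S) = S*(-32 + 5)/4 = (1/4)*S*(-27) = -27*S/4)
w(-14, 8)*a(8) = -27/4*8*8 = -54*8 = -432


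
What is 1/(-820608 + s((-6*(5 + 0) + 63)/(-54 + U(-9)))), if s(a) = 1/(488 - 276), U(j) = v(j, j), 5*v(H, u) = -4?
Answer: -212/173968895 ≈ -1.2186e-6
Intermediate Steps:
v(H, u) = -⅘ (v(H, u) = (⅕)*(-4) = -⅘)
U(j) = -⅘
s(a) = 1/212
1/(-820608 + s((-6*(5 + 0) + 63)/(-54 + U(-9)))) = 1/(-820608 + 1/212) = 1/(-173968895/212) = -212/173968895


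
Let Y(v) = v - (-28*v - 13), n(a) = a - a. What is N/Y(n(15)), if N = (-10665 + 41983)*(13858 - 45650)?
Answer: -995661856/13 ≈ -7.6589e+7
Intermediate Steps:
n(a) = 0
N = -995661856 (N = 31318*(-31792) = -995661856)
Y(v) = 13 + 29*v (Y(v) = v - (-13 - 28*v) = v + (13 + 28*v) = 13 + 29*v)
N/Y(n(15)) = -995661856/(13 + 29*0) = -995661856/(13 + 0) = -995661856/13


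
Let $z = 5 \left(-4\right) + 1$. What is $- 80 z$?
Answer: $1520$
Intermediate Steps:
$z = -19$ ($z = -20 + 1 = -19$)
$- 80 z = \left(-80\right) \left(-19\right) = 1520$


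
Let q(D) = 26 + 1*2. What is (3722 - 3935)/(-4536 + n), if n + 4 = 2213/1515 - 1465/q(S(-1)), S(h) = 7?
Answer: 9035460/194744311 ≈ 0.046397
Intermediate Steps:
q(D) = 28 (q(D) = 26 + 2 = 28)
n = -2327191/42420 (n = -4 + (2213/1515 - 1465/28) = -4 - 2157511/42420 = -2327191/42420 ≈ -54.861)
(3722 - 3935)/(-4536 + n) = (3722 - 3935)/(-4536 - 2327191/42420) = -213/(-194744311/42420) = -213*(-42420/194744311) = 9035460/194744311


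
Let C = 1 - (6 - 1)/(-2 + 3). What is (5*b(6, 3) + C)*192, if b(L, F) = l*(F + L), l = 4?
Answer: 33792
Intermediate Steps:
b(L, F) = 4*F + 4*L (b(L, F) = 4*(F + L) = 4*F + 4*L)
C = -4 (C = 1 - 5/1 = 1 - 5 = -4)
(5*b(6, 3) + C)*192 = (5*(4*3 + 4*6) - 4)*192 = (5*(12 + 24) - 4)*192 = (5*36 - 4)*192 = (180 - 4)*192 = 176*192 = 33792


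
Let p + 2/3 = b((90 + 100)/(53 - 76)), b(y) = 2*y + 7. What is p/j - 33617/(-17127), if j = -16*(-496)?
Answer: 6132030349/3126157056 ≈ 1.9615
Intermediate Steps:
b(y) = 7 + 2*y
p = -703/69 (p = -2/3 + (7 + 2*((90 + 100)/(53 - 76))) = -2/3 + (7 + 2*(190/(-23))) = -2/3 + (7 + 2*(190*(-1/23))) = -2/3 + (7 + 2*(-190/23)) = -2/3 + (7 - 380/23) = -2/3 - 219/23 = -703/69 ≈ -10.188)
j = 7936
p/j - 33617/(-17127) = -703/69/7936 - 33617/(-17127) = -703/69*1/7936 - 33617*(-1/17127) = -703/547584 + 33617/17127 = 6132030349/3126157056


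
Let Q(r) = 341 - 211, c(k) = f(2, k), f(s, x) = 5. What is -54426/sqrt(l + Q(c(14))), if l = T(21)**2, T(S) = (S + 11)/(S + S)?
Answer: -571473*sqrt(57586)/28793 ≈ -4762.9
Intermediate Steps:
c(k) = 5
T(S) = (11 + S)/(2*S) (T(S) = (11 + S)/((2*S)) = (11 + S)*(1/(2*S)) = (11 + S)/(2*S))
Q(r) = 130
l = 256/441 (l = ((1/2)*(11 + 21)/21)**2 = ((1/2)*(1/21)*32)**2 = (16/21)**2 = 256/441 ≈ 0.58050)
-54426/sqrt(l + Q(c(14))) = -54426/sqrt(256/441 + 130) = -54426*21*sqrt(57586)/57586 = -571473*sqrt(57586)/28793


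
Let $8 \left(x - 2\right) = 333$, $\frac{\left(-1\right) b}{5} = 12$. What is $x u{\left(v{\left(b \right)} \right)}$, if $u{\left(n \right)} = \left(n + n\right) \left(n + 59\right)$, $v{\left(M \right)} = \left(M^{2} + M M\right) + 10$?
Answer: $\frac{9145456005}{2} \approx 4.5727 \cdot 10^{9}$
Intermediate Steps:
$b = -60$ ($b = \left(-5\right) 12 = -60$)
$x = \frac{349}{8}$ ($x = 2 + \frac{1}{8} \cdot 333 = 2 + \frac{333}{8} = \frac{349}{8} \approx 43.625$)
$v{\left(M \right)} = 10 + 2 M^{2}$ ($v{\left(M \right)} = \left(M^{2} + M^{2}\right) + 10 = 2 M^{2} + 10 = 10 + 2 M^{2}$)
$u{\left(n \right)} = 2 n \left(59 + n\right)$
$x u{\left(v{\left(b \right)} \right)} = \frac{349 \cdot 2 \left(10 + 2 \left(-60\right)^{2}\right) \left(59 + \left(10 + 2 \left(-60\right)^{2}\right)\right)}{8} = \frac{349 \cdot 2 \left(10 + 2 \cdot 3600\right) \left(59 + \left(10 + 2 \cdot 3600\right)\right)}{8} = \frac{349 \cdot 2 \left(10 + 7200\right) \left(59 + \left(10 + 7200\right)\right)}{8} = \frac{349 \cdot 2 \cdot 7210 \left(59 + 7210\right)}{8} = \frac{349 \cdot 2 \cdot 7210 \cdot 7269}{8} = \frac{349}{8} \cdot 104818980 = \frac{9145456005}{2}$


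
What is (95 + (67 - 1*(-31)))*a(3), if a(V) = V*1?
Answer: 579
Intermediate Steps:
a(V) = V
(95 + (67 - 1*(-31)))*a(3) = (95 + (67 - 1*(-31)))*3 = (95 + (67 + 31))*3 = (95 + 98)*3 = 193*3 = 579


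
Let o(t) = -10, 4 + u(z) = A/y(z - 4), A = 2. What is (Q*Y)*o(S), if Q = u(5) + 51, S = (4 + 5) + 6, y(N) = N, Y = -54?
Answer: 26460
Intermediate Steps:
u(z) = -4 + 2/(-4 + z) (u(z) = -4 + 2/(z - 4) = -4 + 2/(-4 + z))
S = 15 (S = 9 + 6 = 15)
Q = 49 (Q = 2*(9 - 2*5)/(-4 + 5) + 51 = 2*(9 - 10)/1 + 51 = 2*1*(-1) + 51 = -2 + 51 = 49)
(Q*Y)*o(S) = (49*(-54))*(-10) = -2646*(-10) = 26460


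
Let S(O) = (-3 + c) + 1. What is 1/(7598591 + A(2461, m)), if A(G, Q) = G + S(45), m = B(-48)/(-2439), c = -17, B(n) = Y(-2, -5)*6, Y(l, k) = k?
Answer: 1/7601033 ≈ 1.3156e-7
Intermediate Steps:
B(n) = -30 (B(n) = -5*6 = -30)
S(O) = -19 (S(O) = (-3 - 17) + 1 = -20 + 1 = -19)
m = 10/813 (m = -30/(-2439) = -30*(-1/2439) = 10/813 ≈ 0.012300)
A(G, Q) = -19 + G (A(G, Q) = G - 19 = -19 + G)
1/(7598591 + A(2461, m)) = 1/(7598591 + (-19 + 2461)) = 1/(7598591 + 2442) = 1/7601033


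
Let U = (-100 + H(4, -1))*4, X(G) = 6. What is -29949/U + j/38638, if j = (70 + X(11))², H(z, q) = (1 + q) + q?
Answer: 579751483/7804876 ≈ 74.281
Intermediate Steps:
H(z, q) = 1 + 2*q
j = 5776 (j = (70 + 6)² = 76² = 5776)
U = -404 (U = (-100 + (1 + 2*(-1)))*4 = (-100 + (1 - 2))*4 = (-100 - 1)*4 = -101*4 = -404)
-29949/U + j/38638 = -29949/(-404) + 5776/38638 = -29949*(-1/404) + 5776*(1/38638) = 29949/404 + 2888/19319 = 579751483/7804876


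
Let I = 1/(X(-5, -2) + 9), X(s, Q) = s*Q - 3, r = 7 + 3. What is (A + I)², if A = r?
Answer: 25921/256 ≈ 101.25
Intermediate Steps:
r = 10
X(s, Q) = -3 + Q*s (X(s, Q) = Q*s - 3 = -3 + Q*s)
I = 1/16 (I = 1/((-3 - 2*(-5)) + 9) = 1/((-3 + 10) + 9) = 1/(7 + 9) = 1/16 ≈ 0.062500)
A = 10
(A + I)² = (10 + 1/16)² = (161/16)² = 25921/256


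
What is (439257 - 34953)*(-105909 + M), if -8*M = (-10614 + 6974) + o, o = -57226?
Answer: -39743386428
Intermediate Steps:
M = 30433/4 (M = -((-10614 + 6974) - 57226)/8 = -(-3640 - 57226)/8 = -⅛*(-60866) = 30433/4 ≈ 7608.3)
(439257 - 34953)*(-105909 + M) = (439257 - 34953)*(-105909 + 30433/4) = 404304*(-393203/4) = -39743386428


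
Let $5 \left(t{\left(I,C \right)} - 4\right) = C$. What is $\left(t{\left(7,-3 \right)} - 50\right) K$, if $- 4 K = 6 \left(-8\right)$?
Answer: $- \frac{2796}{5} \approx -559.2$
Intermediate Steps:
$t{\left(I,C \right)} = 4 + \frac{C}{5}$
$K = 12$ ($K = - \frac{6 \left(-8\right)}{4} = \left(- \frac{1}{4}\right) \left(-48\right) = 12$)
$\left(t{\left(7,-3 \right)} - 50\right) K = \left(\left(4 + \frac{1}{5} \left(-3\right)\right) - 50\right) 12 = \left(\left(4 - \frac{3}{5}\right) - 50\right) 12 = \left(\frac{17}{5} - 50\right) 12 = \left(- \frac{233}{5}\right) 12 = - \frac{2796}{5}$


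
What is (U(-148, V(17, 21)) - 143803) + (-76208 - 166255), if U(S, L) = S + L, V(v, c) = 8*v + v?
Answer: -386261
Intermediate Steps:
V(v, c) = 9*v
U(S, L) = L + S
(U(-148, V(17, 21)) - 143803) + (-76208 - 166255) = ((9*17 - 148) - 143803) + (-76208 - 166255) = ((153 - 148) - 143803) - 242463 = (5 - 143803) - 242463 = -143798 - 242463 = -386261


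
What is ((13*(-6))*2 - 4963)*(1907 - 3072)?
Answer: 5963635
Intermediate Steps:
((13*(-6))*2 - 4963)*(1907 - 3072) = (-78*2 - 4963)*(-1165) = (-156 - 4963)*(-1165) = -5119*(-1165) = 5963635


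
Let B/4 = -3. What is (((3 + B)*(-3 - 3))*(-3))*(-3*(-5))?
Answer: -2430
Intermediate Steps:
B = -12 (B = 4*(-3) = -12)
(((3 + B)*(-3 - 3))*(-3))*(-3*(-5)) = (((3 - 12)*(-3 - 3))*(-3))*(-3*(-5)) = (-9*(-6)*(-3))*15 = (54*(-3))*15 = -162*15 = -2430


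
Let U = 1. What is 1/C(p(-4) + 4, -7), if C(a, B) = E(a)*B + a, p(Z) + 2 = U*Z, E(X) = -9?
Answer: 1/61 ≈ 0.016393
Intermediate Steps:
p(Z) = -2 + Z (p(Z) = -2 + 1*Z = -2 + Z)
C(a, B) = a - 9*B (C(a, B) = -9*B + a = a - 9*B)
1/C(p(-4) + 4, -7) = 1/(((-2 - 4) + 4) - 9*(-7)) = 1/((-6 + 4) + 63) = 1/(-2 + 63) = 1/61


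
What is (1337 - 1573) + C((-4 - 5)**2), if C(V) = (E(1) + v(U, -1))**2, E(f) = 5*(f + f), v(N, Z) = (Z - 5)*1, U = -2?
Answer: -220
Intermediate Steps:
v(N, Z) = -5 + Z (v(N, Z) = (-5 + Z)*1 = -5 + Z)
E(f) = 10*f (E(f) = 5*(2*f) = 10*f)
C(V) = 16 (C(V) = (10*1 + (-5 - 1))**2 = (10 - 6)**2 = 4**2 = 16)
(1337 - 1573) + C((-4 - 5)**2) = (1337 - 1573) + 16 = -236 + 16 = -220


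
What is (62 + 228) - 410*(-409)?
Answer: 167980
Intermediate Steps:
(62 + 228) - 410*(-409) = 290 + 167690 = 167980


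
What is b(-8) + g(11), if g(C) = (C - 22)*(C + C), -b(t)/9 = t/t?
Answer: -251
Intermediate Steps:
b(t) = -9 (b(t) = -9*t/t = -9*1 = -9)
g(C) = 2*C*(-22 + C) (g(C) = (-22 + C)*(2*C) = 2*C*(-22 + C))
b(-8) + g(11) = -9 + 2*11*(-22 + 11) = -9 + 2*11*(-11) = -9 - 242 = -251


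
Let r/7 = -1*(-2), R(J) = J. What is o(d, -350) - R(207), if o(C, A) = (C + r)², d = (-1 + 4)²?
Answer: 322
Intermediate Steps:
r = 14 (r = 7*(-1*(-2)) = 7*2 = 14)
d = 9 (d = 3² = 9)
o(C, A) = (14 + C)² (o(C, A) = (C + 14)² = (14 + C)²)
o(d, -350) - R(207) = (14 + 9)² - 1*207 = 23² - 207 = 529 - 207 = 322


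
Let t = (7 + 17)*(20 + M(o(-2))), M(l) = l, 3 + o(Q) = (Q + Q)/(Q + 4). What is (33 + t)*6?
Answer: 2358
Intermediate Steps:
o(Q) = -3 + 2*Q/(4 + Q) (o(Q) = -3 + (Q + Q)/(Q + 4) = -3 + (2*Q)/(4 + Q) = -3 + 2*Q/(4 + Q))
t = 360 (t = (7 + 17)*(20 + (-12 - 1*(-2))/(4 - 2)) = 24*(20 + (-12 + 2)/2) = 24*(20 + (1/2)*(-10)) = 24*(20 - 5) = 24*15 = 360)
(33 + t)*6 = (33 + 360)*6 = 393*6 = 2358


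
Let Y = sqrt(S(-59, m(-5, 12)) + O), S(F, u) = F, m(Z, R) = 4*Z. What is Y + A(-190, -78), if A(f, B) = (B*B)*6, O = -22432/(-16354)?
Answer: 36504 + I*sqrt(3853223179)/8177 ≈ 36504.0 + 7.5913*I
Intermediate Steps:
O = 11216/8177 (O = -22432*(-1/16354) = 11216/8177 ≈ 1.3717)
A(f, B) = 6*B**2 (A(f, B) = B**2*6 = 6*B**2)
Y = I*sqrt(3853223179)/8177 (Y = sqrt(-59 + 11216/8177) = sqrt(-471227/8177) = I*sqrt(3853223179)/8177 ≈ 7.5913*I)
Y + A(-190, -78) = I*sqrt(3853223179)/8177 + 6*(-78)**2 = I*sqrt(3853223179)/8177 + 6*6084 = I*sqrt(3853223179)/8177 + 36504 = 36504 + I*sqrt(3853223179)/8177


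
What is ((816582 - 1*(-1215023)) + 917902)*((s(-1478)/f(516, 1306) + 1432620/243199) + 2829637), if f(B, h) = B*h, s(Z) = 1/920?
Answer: 38133758496667961263541661/4569077776960 ≈ 8.3461e+12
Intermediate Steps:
s(Z) = 1/920
((816582 - 1*(-1215023)) + 917902)*((s(-1478)/f(516, 1306) + 1432620/243199) + 2829637) = ((816582 - 1*(-1215023)) + 917902)*((1/(920*((516*1306))) + 1432620/243199) + 2829637) = ((816582 + 1215023) + 917902)*(((1/920)/673896 + 1432620*(1/243199)) + 2829637) = (2031605 + 917902)*(((1/920)*(1/673896) + 1432620/243199) + 2829637) = 2949507*((1/619984320 + 1432620/243199) + 2829637) = 2949507*(888201936761599/150779566639680 + 2829637) = 2949507*(426652328809540957759/150779566639680) = 38133758496667961263541661/4569077776960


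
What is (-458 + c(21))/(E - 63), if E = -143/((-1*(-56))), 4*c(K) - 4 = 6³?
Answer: 22568/3671 ≈ 6.1476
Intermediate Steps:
c(K) = 55 (c(K) = 1 + (¼)*6³ = 1 + (¼)*216 = 1 + 54 = 55)
E = -143/56 ≈ -2.5536
(-458 + c(21))/(E - 63) = (-458 + 55)/(-143/56 - 63) = -403/(-3671/56) = -403*(-56/3671) = 22568/3671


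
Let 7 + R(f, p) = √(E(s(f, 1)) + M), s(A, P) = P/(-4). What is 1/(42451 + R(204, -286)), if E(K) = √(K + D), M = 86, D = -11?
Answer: 2/(84888 + √2*√(172 + 3*I*√5)) ≈ 2.3555e-5 - 1.0032e-10*I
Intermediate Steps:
s(A, P) = -P/4 (s(A, P) = P*(-¼) = -P/4)
E(K) = √(-11 + K) (E(K) = √(K - 11) = √(-11 + K))
R(f, p) = -7 + √(86 + 3*I*√5/2) (R(f, p) = -7 + √(√(-11 - ¼*1) + 86) = -7 + √(√(-11 - ¼) + 86) = -7 + √(√(-45/4) + 86) = -7 + √(3*I*√5/2 + 86) = -7 + √(86 + 3*I*√5/2))
1/(42451 + R(204, -286)) = 1/(42451 + (-7 + √(344 + 6*I*√5)/2)) = 1/(42444 + √(344 + 6*I*√5)/2)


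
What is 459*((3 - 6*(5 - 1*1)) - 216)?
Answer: -108783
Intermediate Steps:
459*((3 - 6*(5 - 1*1)) - 216) = 459*((3 - 6*(5 - 1)) - 216) = 459*((3 - 6*4) - 216) = 459*((3 - 24) - 216) = 459*(-21 - 216) = 459*(-237) = -108783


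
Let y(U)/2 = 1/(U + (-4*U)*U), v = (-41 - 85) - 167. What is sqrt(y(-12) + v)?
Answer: I*sqrt(516858)/42 ≈ 17.117*I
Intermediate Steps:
v = -293 (v = -126 - 167 = -293)
y(U) = 2/(U - 4*U**2) (y(U) = 2/(U + (-4*U)*U) = 2/(U - 4*U**2))
sqrt(y(-12) + v) = sqrt(-2/(-12*(-1 + 4*(-12))) - 293) = sqrt(-2*(-1/12)/(-1 - 48) - 293) = sqrt(-2*(-1/12)/(-49) - 293) = sqrt(-2*(-1/12)*(-1/49) - 293) = sqrt(-1/294 - 293) = sqrt(-86143/294) = I*sqrt(516858)/42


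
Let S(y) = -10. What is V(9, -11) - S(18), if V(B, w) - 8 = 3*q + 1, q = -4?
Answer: 7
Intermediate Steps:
V(B, w) = -3 (V(B, w) = 8 + (3*(-4) + 1) = 8 + (-12 + 1) = 8 - 11 = -3)
V(9, -11) - S(18) = -3 - 1*(-10) = -3 + 10 = 7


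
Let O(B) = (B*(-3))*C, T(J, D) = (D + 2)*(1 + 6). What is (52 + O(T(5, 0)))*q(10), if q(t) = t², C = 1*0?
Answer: 5200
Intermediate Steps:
C = 0
T(J, D) = 14 + 7*D (T(J, D) = (2 + D)*7 = 14 + 7*D)
O(B) = 0 (O(B) = (B*(-3))*0 = -3*B*0 = 0)
(52 + O(T(5, 0)))*q(10) = (52 + 0)*10² = 52*100 = 5200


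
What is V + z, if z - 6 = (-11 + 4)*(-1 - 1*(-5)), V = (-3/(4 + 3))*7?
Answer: -25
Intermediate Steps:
V = -3 (V = (-3/7)*7 = ((⅐)*(-3))*7 = -3/7*7 = -3)
z = -22 (z = 6 + (-11 + 4)*(-1 - 1*(-5)) = 6 - 7*(-1 + 5) = 6 - 7*4 = 6 - 28 = -22)
V + z = -3 - 22 = -25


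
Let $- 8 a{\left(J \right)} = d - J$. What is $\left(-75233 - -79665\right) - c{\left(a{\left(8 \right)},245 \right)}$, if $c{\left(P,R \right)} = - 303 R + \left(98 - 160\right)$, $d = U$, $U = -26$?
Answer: $78729$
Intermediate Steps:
$d = -26$
$a{\left(J \right)} = \frac{13}{4} + \frac{J}{8}$ ($a{\left(J \right)} = - \frac{-26 - J}{8} = \frac{13}{4} + \frac{J}{8}$)
$c{\left(P,R \right)} = -62 - 303 R$ ($c{\left(P,R \right)} = - 303 R + \left(98 - 160\right) = - 303 R - 62 = -62 - 303 R$)
$\left(-75233 - -79665\right) - c{\left(a{\left(8 \right)},245 \right)} = \left(-75233 - -79665\right) - \left(-62 - 74235\right) = \left(-75233 + 79665\right) - \left(-62 - 74235\right) = 4432 - -74297 = 4432 + 74297 = 78729$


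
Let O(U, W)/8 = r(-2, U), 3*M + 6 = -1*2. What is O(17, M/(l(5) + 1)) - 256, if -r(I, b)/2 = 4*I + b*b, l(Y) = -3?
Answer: -4752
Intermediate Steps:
M = -8/3 (M = -2 + (-1*2)/3 = -2 + (⅓)*(-2) = -2 - ⅔ = -8/3 ≈ -2.6667)
r(I, b) = -8*I - 2*b² (r(I, b) = -2*(4*I + b*b) = -2*(4*I + b²) = -2*(b² + 4*I) = -8*I - 2*b²)
O(U, W) = 128 - 16*U² (O(U, W) = 8*(-8*(-2) - 2*U²) = 8*(16 - 2*U²) = 128 - 16*U²)
O(17, M/(l(5) + 1)) - 256 = (128 - 16*17²) - 256 = (128 - 16*289) - 256 = (128 - 4624) - 256 = -4496 - 256 = -4752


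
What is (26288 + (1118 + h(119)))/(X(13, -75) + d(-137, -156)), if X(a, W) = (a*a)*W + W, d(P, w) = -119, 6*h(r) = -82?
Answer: -82177/38607 ≈ -2.1286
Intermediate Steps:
h(r) = -41/3 (h(r) = (⅙)*(-82) = -41/3)
X(a, W) = W + W*a² (X(a, W) = a²*W + W = W*a² + W = W + W*a²)
(26288 + (1118 + h(119)))/(X(13, -75) + d(-137, -156)) = (26288 + (1118 - 41/3))/(-75*(1 + 13²) - 119) = (26288 + 3313/3)/(-75*(1 + 169) - 119) = 82177/(3*(-75*170 - 119)) = 82177/(3*(-12750 - 119)) = (82177/3)/(-12869) = (82177/3)*(-1/12869) = -82177/38607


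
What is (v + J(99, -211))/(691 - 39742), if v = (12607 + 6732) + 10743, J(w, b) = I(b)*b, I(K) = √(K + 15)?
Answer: -30082/39051 + 2954*I/39051 ≈ -0.77033 + 0.075645*I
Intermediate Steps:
I(K) = √(15 + K)
J(w, b) = b*√(15 + b) (J(w, b) = √(15 + b)*b = b*√(15 + b))
v = 30082 (v = 19339 + 10743 = 30082)
(v + J(99, -211))/(691 - 39742) = (30082 - 211*√(15 - 211))/(691 - 39742) = (30082 - 2954*I)/(-39051) = (30082 - 2954*I)*(-1/39051) = -30082/39051 + 2954*I/39051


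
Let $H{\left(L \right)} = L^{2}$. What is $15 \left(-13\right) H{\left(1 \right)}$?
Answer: $-195$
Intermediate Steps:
$15 \left(-13\right) H{\left(1 \right)} = 15 \left(-13\right) 1^{2} = \left(-195\right) 1 = -195$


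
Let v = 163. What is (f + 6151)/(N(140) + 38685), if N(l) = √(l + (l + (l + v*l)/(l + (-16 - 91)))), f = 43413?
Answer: 12654730044/9877086445 - 99128*√10626/9877086445 ≈ 1.2802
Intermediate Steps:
N(l) = √(2*l + 164*l/(-107 + l)) (N(l) = √(l + (l + (l + 163*l)/(l + (-16 - 91)))) = √(l + (l + (164*l)/(l - 107))) = √(l + (l + (164*l)/(-107 + l))) = √(l + (l + 164*l/(-107 + l))) = √(2*l + 164*l/(-107 + l)))
(f + 6151)/(N(140) + 38685) = (43413 + 6151)/(√2*√(140*(-25 + 140)/(-107 + 140)) + 38685) = 49564/(√2*√(140*115/33) + 38685) = 49564/(√2*√(140*(1/33)*115) + 38685) = 49564/(√2*√(16100/33) + 38685) = 49564/(√2*(10*√5313/33) + 38685) = 49564/(10*√10626/33 + 38685) = 49564/(38685 + 10*√10626/33)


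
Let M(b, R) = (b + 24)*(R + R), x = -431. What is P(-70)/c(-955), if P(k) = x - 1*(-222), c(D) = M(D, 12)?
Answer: 11/1176 ≈ 0.0093537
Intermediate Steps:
M(b, R) = 2*R*(24 + b) (M(b, R) = (24 + b)*(2*R) = 2*R*(24 + b))
c(D) = 576 + 24*D (c(D) = 2*12*(24 + D) = 576 + 24*D)
P(k) = -209 (P(k) = -431 - 1*(-222) = -431 + 222 = -209)
P(-70)/c(-955) = -209/(576 + 24*(-955)) = -209/(576 - 22920) = -209/(-22344) = -209*(-1/22344) = 11/1176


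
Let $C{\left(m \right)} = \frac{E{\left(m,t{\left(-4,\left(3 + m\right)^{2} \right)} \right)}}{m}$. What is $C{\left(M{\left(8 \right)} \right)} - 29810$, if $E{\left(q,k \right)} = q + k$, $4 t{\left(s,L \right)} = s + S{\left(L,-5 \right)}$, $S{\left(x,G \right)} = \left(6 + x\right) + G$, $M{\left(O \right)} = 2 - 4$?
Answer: $- \frac{119235}{4} \approx -29809.0$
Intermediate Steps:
$M{\left(O \right)} = -2$
$S{\left(x,G \right)} = 6 + G + x$
$t{\left(s,L \right)} = \frac{1}{4} + \frac{L}{4} + \frac{s}{4}$ ($t{\left(s,L \right)} = \frac{s + \left(6 - 5 + L\right)}{4} = \frac{s + \left(1 + L\right)}{4} = \frac{1 + L + s}{4} = \frac{1}{4} + \frac{L}{4} + \frac{s}{4}$)
$E{\left(q,k \right)} = k + q$
$C{\left(m \right)} = \frac{- \frac{3}{4} + m + \frac{\left(3 + m\right)^{2}}{4}}{m}$ ($C{\left(m \right)} = \frac{\left(\frac{1}{4} + \frac{\left(3 + m\right)^{2}}{4} + \frac{1}{4} \left(-4\right)\right) + m}{m} = \frac{\left(\frac{1}{4} + \frac{\left(3 + m\right)^{2}}{4} - 1\right) + m}{m} = \frac{\left(- \frac{3}{4} + \frac{\left(3 + m\right)^{2}}{4}\right) + m}{m} = \frac{- \frac{3}{4} + m + \frac{\left(3 + m\right)^{2}}{4}}{m}$)
$C{\left(M{\left(8 \right)} \right)} - 29810 = \frac{6 + \left(-2\right)^{2} + 10 \left(-2\right)}{4 \left(-2\right)} - 29810 = \frac{1}{4} \left(- \frac{1}{2}\right) \left(6 + 4 - 20\right) - 29810 = \frac{1}{4} \left(- \frac{1}{2}\right) \left(-10\right) - 29810 = \frac{5}{4} - 29810 = - \frac{119235}{4}$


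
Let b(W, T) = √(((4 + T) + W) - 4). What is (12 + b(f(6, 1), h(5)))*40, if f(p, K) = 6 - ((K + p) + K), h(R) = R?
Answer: 480 + 40*√3 ≈ 549.28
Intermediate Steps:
f(p, K) = 6 - p - 2*K (f(p, K) = 6 - (p + 2*K) = 6 + (-p - 2*K) = 6 - p - 2*K)
b(W, T) = √(T + W) (b(W, T) = √((4 + T + W) - 4) = √(T + W))
(12 + b(f(6, 1), h(5)))*40 = (12 + √(5 + (6 - 1*6 - 2*1)))*40 = (12 + √(5 + (6 - 6 - 2)))*40 = (12 + √(5 - 2))*40 = (12 + √3)*40 = 480 + 40*√3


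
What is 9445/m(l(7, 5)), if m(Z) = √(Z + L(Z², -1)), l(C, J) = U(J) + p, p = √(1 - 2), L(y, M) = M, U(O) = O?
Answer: 9445/√(4 + I) ≈ 4616.6 - 568.33*I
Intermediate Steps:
p = I (p = √(-1) = I ≈ 1.0*I)
l(C, J) = I + J (l(C, J) = J + I = I + J)
m(Z) = √(-1 + Z) (m(Z) = √(Z - 1) = √(-1 + Z))
9445/m(l(7, 5)) = 9445/(√(-1 + (I + 5))) = 9445/(√(-1 + (5 + I))) = 9445/(√(4 + I)) = 9445/√(4 + I)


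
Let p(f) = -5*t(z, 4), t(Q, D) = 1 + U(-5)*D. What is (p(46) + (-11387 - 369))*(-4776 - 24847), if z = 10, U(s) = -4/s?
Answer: 348870071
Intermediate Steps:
t(Q, D) = 1 + 4*D/5 (t(Q, D) = 1 + (-4/(-5))*D = 1 + (-4*(-⅕))*D = 1 + 4*D/5)
p(f) = -21 (p(f) = -5*(1 + (⅘)*4) = -5*(1 + 16/5) = -5*21/5 = -21)
(p(46) + (-11387 - 369))*(-4776 - 24847) = (-21 + (-11387 - 369))*(-4776 - 24847) = (-21 - 11756)*(-29623) = -11777*(-29623) = 348870071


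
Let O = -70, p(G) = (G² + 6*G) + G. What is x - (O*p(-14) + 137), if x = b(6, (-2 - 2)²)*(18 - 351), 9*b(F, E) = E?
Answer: 6131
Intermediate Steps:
p(G) = G² + 7*G
b(F, E) = E/9
x = -592 (x = ((-2 - 2)²/9)*(18 - 351) = ((⅑)*(-4)²)*(-333) = ((⅑)*16)*(-333) = (16/9)*(-333) = -592)
x - (O*p(-14) + 137) = -592 - (-(-980)*(7 - 14) + 137) = -592 - (-(-980)*(-7) + 137) = -592 - (-70*98 + 137) = -592 - (-6860 + 137) = -592 - 1*(-6723) = -592 + 6723 = 6131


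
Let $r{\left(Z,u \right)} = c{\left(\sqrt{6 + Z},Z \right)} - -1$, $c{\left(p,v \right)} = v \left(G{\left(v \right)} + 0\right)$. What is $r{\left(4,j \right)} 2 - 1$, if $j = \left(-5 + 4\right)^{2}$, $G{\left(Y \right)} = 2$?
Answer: $17$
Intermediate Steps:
$j = 1$ ($j = \left(-1\right)^{2} = 1$)
$c{\left(p,v \right)} = 2 v$ ($c{\left(p,v \right)} = v \left(2 + 0\right) = v 2 = 2 v$)
$r{\left(Z,u \right)} = 1 + 2 Z$ ($r{\left(Z,u \right)} = 2 Z - -1 = 2 Z + \left(-3 + 4\right) = 2 Z + 1 = 1 + 2 Z$)
$r{\left(4,j \right)} 2 - 1 = \left(1 + 2 \cdot 4\right) 2 - 1 = \left(1 + 8\right) 2 - 1 = 9 \cdot 2 - 1 = 18 - 1 = 17$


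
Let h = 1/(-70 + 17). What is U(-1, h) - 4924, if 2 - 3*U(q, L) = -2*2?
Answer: -4922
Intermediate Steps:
h = -1/53 (h = 1/(-53) = -1/53 ≈ -0.018868)
U(q, L) = 2 (U(q, L) = ⅔ - (-2)*2/3 = ⅔ - ⅓*(-4) = ⅔ + 4/3 = 2)
U(-1, h) - 4924 = 2 - 4924 = -4922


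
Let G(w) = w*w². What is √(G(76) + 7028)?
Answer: 6*√12389 ≈ 667.83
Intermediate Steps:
G(w) = w³
√(G(76) + 7028) = √(76³ + 7028) = √(438976 + 7028) = √446004 = 6*√12389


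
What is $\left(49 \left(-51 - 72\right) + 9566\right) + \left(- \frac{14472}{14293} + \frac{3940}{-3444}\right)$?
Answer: $\frac{43525361150}{12306273} \approx 3536.8$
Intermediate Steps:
$\left(49 \left(-51 - 72\right) + 9566\right) + \left(- \frac{14472}{14293} + \frac{3940}{-3444}\right) = \left(49 \left(-123\right) + 9566\right) + \left(\left(-14472\right) \frac{1}{14293} + 3940 \left(- \frac{1}{3444}\right)\right) = \left(-6027 + 9566\right) - \frac{26538997}{12306273} = 3539 - \frac{26538997}{12306273} = \frac{43525361150}{12306273}$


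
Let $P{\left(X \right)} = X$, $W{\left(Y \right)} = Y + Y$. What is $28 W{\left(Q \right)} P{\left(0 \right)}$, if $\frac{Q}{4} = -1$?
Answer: $0$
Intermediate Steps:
$Q = -4$ ($Q = 4 \left(-1\right) = -4$)
$W{\left(Y \right)} = 2 Y$
$28 W{\left(Q \right)} P{\left(0 \right)} = 28 \cdot 2 \left(-4\right) 0 = 28 \left(-8\right) 0 = \left(-224\right) 0 = 0$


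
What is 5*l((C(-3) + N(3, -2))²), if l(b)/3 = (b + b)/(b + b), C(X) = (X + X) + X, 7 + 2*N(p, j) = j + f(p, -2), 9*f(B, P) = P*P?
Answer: 15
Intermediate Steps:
f(B, P) = P²/9 (f(B, P) = (P*P)/9 = P²/9)
N(p, j) = -59/18 + j/2 (N(p, j) = -7/2 + (j + (⅑)*(-2)²)/2 = -7/2 + (j + (⅑)*4)/2 = -7/2 + (j + 4/9)/2 = -7/2 + (4/9 + j)/2 = -7/2 + (2/9 + j/2) = -59/18 + j/2)
C(X) = 3*X (C(X) = 2*X + X = 3*X)
l(b) = 3 (l(b) = 3*((b + b)/(b + b)) = 3*((2*b)/((2*b))) = 3*((2*b)*(1/(2*b))) = 3*1 = 3)
5*l((C(-3) + N(3, -2))²) = 5*3 = 15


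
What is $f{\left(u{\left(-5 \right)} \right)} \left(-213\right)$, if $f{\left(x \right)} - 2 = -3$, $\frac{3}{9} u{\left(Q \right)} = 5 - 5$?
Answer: $213$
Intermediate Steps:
$u{\left(Q \right)} = 0$ ($u{\left(Q \right)} = 3 \left(5 - 5\right) = 3 \cdot 0 = 0$)
$f{\left(x \right)} = -1$ ($f{\left(x \right)} = 2 - 3 = -1$)
$f{\left(u{\left(-5 \right)} \right)} \left(-213\right) = \left(-1\right) \left(-213\right) = 213$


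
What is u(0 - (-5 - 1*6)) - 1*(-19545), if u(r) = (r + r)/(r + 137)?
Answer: 1446341/74 ≈ 19545.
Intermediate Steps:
u(r) = 2*r/(137 + r) (u(r) = (2*r)/(137 + r) = 2*r/(137 + r))
u(0 - (-5 - 1*6)) - 1*(-19545) = 2*(0 - (-5 - 1*6))/(137 + (0 - (-5 - 1*6))) - 1*(-19545) = 2*(0 - (-5 - 6))/(137 + (0 - (-5 - 6))) + 19545 = 2*(0 - 1*(-11))/(137 + (0 - 1*(-11))) + 19545 = 2*(0 + 11)/(137 + (0 + 11)) + 19545 = 2*11/(137 + 11) + 19545 = 2*11/148 + 19545 = 2*11*(1/148) + 19545 = 11/74 + 19545 = 1446341/74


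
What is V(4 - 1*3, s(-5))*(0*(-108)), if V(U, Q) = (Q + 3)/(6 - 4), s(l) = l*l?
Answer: 0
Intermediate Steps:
s(l) = l²
V(U, Q) = 3/2 + Q/2 (V(U, Q) = (3 + Q)/2 = (3 + Q)*(½) = 3/2 + Q/2)
V(4 - 1*3, s(-5))*(0*(-108)) = (3/2 + (½)*(-5)²)*(0*(-108)) = (3/2 + (½)*25)*0 = (3/2 + 25/2)*0 = 14*0 = 0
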